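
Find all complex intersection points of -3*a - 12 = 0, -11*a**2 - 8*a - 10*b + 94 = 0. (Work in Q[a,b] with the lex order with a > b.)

{(-4, -5)}

Compute a lex Gröbner basis by Buchberger's algorithm.
f_1 = -3*a - 12, LT = a.
f_2 = -11*a**2 - 8*a - 10*b + 94, LT = a**2.

S(f_1,f_2): lcm = a**2. S = 36/11*a - 10/11*b + 94/11.
  leading term a: subtract (-12/11)·f_1 from 36/11*a - 10/11*b + 94/11 → -10/11*b - 50/11
  leading term b: no divisor's leading term divides it; move -10/11*b to the remainder.
  leading term 1: no divisor's leading term divides it; move -50/11 to the remainder.
  remainder -10/11*b - 50/11 ≠ 0; add h_3 = -10/11*b - 50/11 to the basis.

The other S-polynomials (S(f_1,h_3), S(f_2,h_3)) all reduce to 0 modulo the current basis, so we have a Gröbner basis.
Inter-reduce: drop elements whose leading term is divisible by another's, tail-reduce, and make monic.
Reduced Gröbner basis: {a + 4, b + 5}.

A lex Gröbner basis eliminates variables successively. Here b + 5 depends only on b, with roots {-5}; lifting each root through the earlier basis elements recovers the full solutions.
  b = -5: the earlier basis element becomes a + 4 = 0, giving a = -4 — point (-4, -5).
Substituting each solution back into the original system confirms all equations vanish.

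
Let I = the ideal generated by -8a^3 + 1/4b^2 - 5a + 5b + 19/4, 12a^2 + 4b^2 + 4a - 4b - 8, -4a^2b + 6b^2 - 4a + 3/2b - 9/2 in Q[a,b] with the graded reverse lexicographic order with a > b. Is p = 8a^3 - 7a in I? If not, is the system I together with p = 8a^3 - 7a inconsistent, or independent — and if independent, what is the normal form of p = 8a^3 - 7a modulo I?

8a^3 - 7a lies in I (it reduces to 0).

First compute the reduced Gröbner basis of I by Buchberger's algorithm.
f_1 = -8a^3 + 1/4b^2 - 5a + 5b + 19/4, LT = a^3.
f_2 = 12a^2 + 4b^2 + 4a - 4b - 8, LT = a^2.
f_3 = -4a^2b + 6b^2 - 4a + 3/2b - 9/2, LT = a^2b.

S(f_1,f_2): lcm = a^3. S = -1/3ab^2 - 1/3a^2 + 1/3ab - 1/32b^2 + 31/24a - 5/8b - 19/32.
  reduce S modulo (f_1, f_2, f_3):
  remainder -1/3ab^2 + 1/3ab + 23/288b^2 + 101/72a - 53/72b - 235/288 ≠ 0; add h_4 = -1/3ab^2 + 1/3ab + 23/288b^2 + 101/72a - 53/72b - 235/288 to the basis.

S(f_1,f_3): lcm = a^3b. S = 3/2ab^2 - 1/32b^3 - a^2 + ab - 5/8b^2 - 9/8a - 19/32b.
  reduce S modulo (f_1, f_2, f_3, h_4):
  remainder -1/32b^3 + 5/2ab + 13/192b^2 + 265/48a - 407/96b - 833/192 ≠ 0; add h_5 = -1/32b^3 + 5/2ab + 13/192b^2 + 265/48a - 407/96b - 833/192 to the basis.

S(f_2,f_3): lcm = a^2b. S = 1/3b^3 + 1/3ab + 7/6b^2 - a - 7/24b - 9/8.
  reduce S modulo (f_1, f_2, f_3, h_4, h_5):
  remainder 27ab + 17/9b^2 + 521/9a - 3277/72b - 3413/72 ≠ 0; add h_6 = 27ab + 17/9b^2 + 521/9a - 3277/72b - 3413/72 to the basis.

S(f_1,h_4): lcm = a^3b^2. S = a^3b + 23/96a^2b^2 - 1/32b^4 + 101/24a^3 - 53/24a^2b + 5/8ab^2 - 5/8b^3 - 235/96a^2 - 19/32b^2.
  reduce S modulo (f_1, f_2, f_3, h_4, h_5, h_6):
  remainder 142757/9216b^2 + 5815/256a - 7007/576b - 254869/9216 ≠ 0; add h_7 = 142757/9216b^2 + 5815/256a - 7007/576b - 254869/9216 to the basis.

S(f_3,h_4): lcm = a^2b^2. S = a^2b + 23/96ab^2 - 3/2b^3 + 101/24a^2 - 29/24ab - 3/8b^2 - 235/96a + 9/8b.
  reduce S modulo (f_1, f_2, f_3, h_4, h_5, h_6, h_7):
  remainder -1165751897/69379902a + 90617467/15417756b + 90617467/15417756 ≠ 0; add h_8 = -1165751897/69379902a + 90617467/15417756b + 90617467/15417756 to the basis.

S(h_4,h_5): lcm = ab^3. S = 80a^2b + 7/6ab^2 - 23/96b^3 + 530/3a^2 - 1119/8ab + 53/24b^2 - 833/6a + 235/96b.
  reduce S modulo (f_1, f_2, f_3, h_4, h_5, h_6, h_7, h_8):
  remainder -8692402566489/74608121408b - 8692402566489/74608121408 ≠ 0; add h_9 = -8692402566489/74608121408b - 8692402566489/74608121408 to the basis.

The other S-polynomials (S(f_2,h_4), S(f_1,h_5), S(f_2,h_5), S(f_3,h_5), S(f_1,h_6), S(f_2,h_6), S(f_3,h_6), S(h_4,h_6), S(h_5,h_6), S(f_1,h_7), S(f_2,h_7), S(f_3,h_7), S(h_4,h_7), S(h_5,h_7), S(h_6,h_7), S(f_1,h_8), S(f_2,h_8), S(f_3,h_8), S(h_4,h_8), S(h_5,h_8), S(h_6,h_8), S(h_7,h_8), S(f_1,h_9), S(f_2,h_9), S(f_3,h_9), S(h_4,h_9), S(h_5,h_9), S(h_6,h_9), S(h_7,h_9), S(h_8,h_9)) all reduce to 0 modulo the current basis, so we have a Gröbner basis.
Inter-reduce: drop elements whose leading term is divisible by another's, tail-reduce, and make monic.
Reduced Gröbner basis: {a, b + 1}.
Label its elements g_1 = a, g_2 = b + 1.

Reduce p = 8a^3 - 7a modulo G:
  leading term a^3: subtract (8a^2)·g_1 from 8a^3 - 7a → -7a
  leading term a: subtract (-7)·g_1 from -7a → 0
  normal form = 0.
Since the normal form is 0, p ∈ I.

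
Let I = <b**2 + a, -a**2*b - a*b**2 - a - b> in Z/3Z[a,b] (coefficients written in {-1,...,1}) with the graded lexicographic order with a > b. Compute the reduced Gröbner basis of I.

f_1 = b**2 + a, LT = b**2.
f_2 = -a**2*b - a*b**2 - a - b, LT = a**2*b.

S(f_1,f_2): lcm = a**2*b**2. S = -a*b**3 + a**3 - a*b - b**2.
  reduce S modulo (f_1, f_2):
  remainder a**3 + a**2 - a*b - b ≠ 0; add g_3 = a**3 + a**2 - a*b - b to the basis.

The other S-polynomials (S(f_1,g_3), S(f_2,g_3)) all reduce to 0 modulo the current basis, so we have a Gröbner basis.

G = {a**3 + a**2 - a*b - b, a**2*b - a**2 + a + b, b**2 + a}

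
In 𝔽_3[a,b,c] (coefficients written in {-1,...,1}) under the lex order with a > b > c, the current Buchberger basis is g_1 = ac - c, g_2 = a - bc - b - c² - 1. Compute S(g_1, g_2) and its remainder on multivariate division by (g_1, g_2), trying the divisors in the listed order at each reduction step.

S(g_1, g_2) = bc² + bc + c³; remainder on division = bc² + bc + c³.

lcm(LM(g_1), LM(g_2)) = ac.
S = (lcm/LT(g_1))·g_1 − (lcm/LT(g_2))·g_2 = bc² + bc + c³.
Reduce S modulo (g_1, g_2) in that order:
  leading term bc²: no divisor's leading term divides it; move bc² to the remainder.
  leading term bc: no divisor's leading term divides it; move bc to the remainder.
  leading term c³: no divisor's leading term divides it; move c³ to the remainder.
The remainder bc² + bc + c³ is nonzero, so it would be added as the next basis element.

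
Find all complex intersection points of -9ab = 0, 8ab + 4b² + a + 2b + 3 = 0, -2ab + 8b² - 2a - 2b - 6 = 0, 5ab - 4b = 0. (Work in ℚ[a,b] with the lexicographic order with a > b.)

{(-3, 0)}

Compute a lex Gröbner basis by Buchberger's algorithm.
f_1 = -9ab, LT = ab.
f_2 = 8ab + a + 4b² + 2b + 3, LT = ab.
f_3 = -2ab - 2a + 8b² - 2b - 6, LT = ab.
f_4 = 5ab - 4b, LT = ab.

S(f_1,f_2): lcm = ab. S = -⅛a - ½b² - ¼b - ⅜.
  leading term a: no divisor's leading term divides it; move -⅛a to the remainder.
  leading term b²: no divisor's leading term divides it; move -½b² to the remainder.
  leading term b: no divisor's leading term divides it; move -¼b to the remainder.
  leading term 1: no divisor's leading term divides it; move -⅜ to the remainder.
  remainder -⅛a - ½b² - ¼b - ⅜ ≠ 0; add h_5 = -⅛a - ½b² - ¼b - ⅜ to the basis.

S(f_1,f_3): lcm = ab. S = -a + 4b² - b - 3.
  leading term a: subtract (8)·h_5 from -a + 4b² - b - 3 → 8b² + b
  leading term b²: no divisor's leading term divides it; move 8b² to the remainder.
  leading term b: no divisor's leading term divides it; move b to the remainder.
  remainder 8b² + b ≠ 0; add h_6 = 8b² + b to the basis.

S(f_1,f_4): lcm = ab. S = ⅘b.
  leading term b: no divisor's leading term divides it; move ⅘b to the remainder.
  remainder ⅘b ≠ 0; add h_7 = ⅘b to the basis.

The other S-polynomials (S(f_2,f_3), S(f_2,f_4), S(f_3,f_4), S(f_1,h_5), S(f_2,h_5), S(f_3,h_5), S(f_4,h_5), S(f_1,h_6), S(f_2,h_6), S(f_3,h_6), S(f_4,h_6), S(h_5,h_6), S(f_1,h_7), S(f_2,h_7), S(f_3,h_7), S(f_4,h_7), S(h_5,h_7), S(h_6,h_7)) all reduce to 0 modulo the current basis, so we have a Gröbner basis.
Inter-reduce: drop elements whose leading term is divisible by another's, tail-reduce, and make monic.
Reduced Gröbner basis: {a + 3, b}.

From the last basis element, b = 0, so b takes values in {0}. Each choice, substituted upward through the basis, yields the corresponding point(s) of the solution set.
  b = 0: the earlier basis element becomes a + 3 = 0, giving a = -3 — point (-3, 0).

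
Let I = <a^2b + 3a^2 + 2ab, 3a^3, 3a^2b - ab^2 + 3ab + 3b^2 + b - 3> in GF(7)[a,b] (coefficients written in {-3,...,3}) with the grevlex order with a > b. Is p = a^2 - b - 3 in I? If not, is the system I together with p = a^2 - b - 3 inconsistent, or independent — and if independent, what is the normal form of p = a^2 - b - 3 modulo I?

First compute the reduced Gröbner basis of I by Buchberger's algorithm.
f_1 = a^2b + 3a^2 + 2ab, LT = a^2b.
f_2 = 3a^3, LT = a^3.
f_3 = 3a^2b - ab^2 + 3ab + 3b^2 + b - 3, LT = a^2b.

S(f_1,f_2): lcm = a^3b. S = 3a^3 + 2a^2b.
  leading term a^3: subtract (1)·f_2 from 3a^3 + 2a^2b → 2a^2b
  leading term a^2b: subtract (2)·f_1 from 2a^2b → a^2 + 3ab
  leading term a^2: no divisor's leading term divides it; move a^2 to the remainder.
  leading term ab: no divisor's leading term divides it; move 3ab to the remainder.
  remainder a^2 + 3ab ≠ 0; add h_4 = a^2 + 3ab to the basis.

S(f_1,f_3): lcm = a^2b. S = -2ab^2 + 3a^2 + ab - b^2 + 2b + 1.
  leading term ab^2: no divisor's leading term divides it; move -2ab^2 to the remainder.
  leading term a^2: subtract (3)·h_4 from 3a^2 + ab - b^2 + 2b + 1 → -ab - b^2 + 2b + 1
  leading term ab: no divisor's leading term divides it; move -ab to the remainder.
  leading term b^2: no divisor's leading term divides it; move -b^2 to the remainder.
  leading term b: no divisor's leading term divides it; move 2b to the remainder.
  leading term 1: no divisor's leading term divides it; move 1 to the remainder.
  remainder -2ab^2 - ab - b^2 + 2b + 1 ≠ 0; add h_5 = -2ab^2 - ab - b^2 + 2b + 1 to the basis.

S(f_2,f_3): lcm = a^3b. S = -2a^2b^2 - a^2b - ab^2 + 2ab + a.
  leading term a^2b^2: subtract (-2b)·f_1 from -2a^2b^2 - a^2b - ab^2 + 2ab + a → -2a^2b + 3ab^2 + 2ab + a
  leading term a^2b: subtract (-2)·f_1 from -2a^2b + 3ab^2 + 2ab + a → 3ab^2 - a^2 - ab + a
  leading term ab^2: subtract (2)·h_5 from 3ab^2 - a^2 - ab + a → -a^2 + ab + 2b^2 + a + 3b - 2
  leading term a^2: subtract (-1)·h_4 from -a^2 + ab + 2b^2 + a + 3b - 2 → -3ab + 2b^2 + a + 3b - 2
  leading term ab: no divisor's leading term divides it; move -3ab to the remainder.
  leading term b^2: no divisor's leading term divides it; move 2b^2 to the remainder.
  leading term a: no divisor's leading term divides it; move a to the remainder.
  leading term b: no divisor's leading term divides it; move 3b to the remainder.
  leading term 1: no divisor's leading term divides it; move -2 to the remainder.
  remainder -3ab + 2b^2 + a + 3b - 2 ≠ 0; add h_6 = -3ab + 2b^2 + a + 3b - 2 to the basis.

S(f_1,h_4): lcm = a^2b. S = -3ab^2 + 3a^2 + 2ab.
  leading term ab^2: subtract (-2)·h_5 from -3ab^2 + 3a^2 + 2ab → 3a^2 - 2b^2 - 3b + 2
  leading term a^2: subtract (3)·h_4 from 3a^2 - 2b^2 - 3b + 2 → -2ab - 2b^2 - 3b + 2
  leading term ab: subtract (3)·h_6 from -2ab - 2b^2 - 3b + 2 → -b^2 - 3a + 2b + 1
  leading term b^2: no divisor's leading term divides it; move -b^2 to the remainder.
  leading term a: no divisor's leading term divides it; move -3a to the remainder.
  leading term b: no divisor's leading term divides it; move 2b to the remainder.
  leading term 1: no divisor's leading term divides it; move 1 to the remainder.
  remainder -b^2 - 3a + 2b + 1 ≠ 0; add h_7 = -b^2 - 3a + 2b + 1 to the basis.

S(f_2,h_5): lcm = a^3b^2. S = 3a^3b + 3a^2b^2 + a^2b - 3a^2.
  leading term a^3b: subtract (3a)·f_1 from 3a^3b + 3a^2b^2 + a^2b - 3a^2 → 3a^2b^2 - 2a^3 + 2a^2b - 3a^2
  leading term a^2b^2: subtract (3b)·f_1 from 3a^2b^2 - 2a^3 + 2a^2b - 3a^2 → -2a^3 + ab^2 - 3a^2
  leading term a^3: subtract (-3)·f_2 from -2a^3 + ab^2 - 3a^2 → ab^2 - 3a^2
  leading term ab^2: subtract (3)·h_5 from ab^2 - 3a^2 → -3a^2 + 3ab + 3b^2 + b - 3
  leading term a^2: subtract (-3)·h_4 from -3a^2 + 3ab + 3b^2 + b - 3 → -2ab + 3b^2 + b - 3
  leading term ab: subtract (3)·h_6 from -2ab + 3b^2 + b - 3 → -3b^2 - 3a - b + 3
  leading term b^2: subtract (3)·h_7 from -3b^2 - 3a - b + 3 → -a
  leading term a: no divisor's leading term divides it; move -a to the remainder.
  remainder -a ≠ 0; add h_8 = -a to the basis.

The other S-polynomials (S(f_2,h_4), S(f_3,h_4), S(f_1,h_5), S(f_3,h_5), S(h_4,h_5), S(f_1,h_6), S(f_2,h_6), S(f_3,h_6), S(h_4,h_6), S(h_5,h_6), S(f_1,h_7), S(f_2,h_7), S(f_3,h_7), S(h_4,h_7), S(h_5,h_7), S(h_6,h_7), S(f_1,h_8), S(f_2,h_8), S(f_3,h_8), S(h_4,h_8), S(h_5,h_8), S(h_6,h_8), S(h_7,h_8)) all reduce to 0 modulo the current basis, so we have a Gröbner basis.
Inter-reduce: drop elements whose leading term is divisible by another's, tail-reduce, and make monic.
Reduced Gröbner basis: {b^2 - 2b - 1, a}.
Label its elements g_1 = b^2 - 2b - 1, g_2 = a.

Reduce p = a^2 - b - 3 modulo G:
  leading term a^2: subtract (a)·g_2 from a^2 - b - 3 → -b - 3
  leading term b: no divisor's leading term divides it; move -b to the remainder.
  leading term 1: no divisor's leading term divides it; move -3 to the remainder.
  normal form = -b - 3.
The normal form is nonzero, so p ∉ I. Since p minus its normal form lies in I, I + (p) = I + (r) where r = -b - 3; decide whether this ideal is the whole ring.
Run Buchberger on G together with r (pairs among the g_i already reduce to 0 since G is a Gröbner basis):
g_1 = b^2 - 2b - 1, LT = b^2.
g_2 = a, LT = a.
r = -b - 3, LT = b.

The S-polynomials (S(g_1,g_2), S(g_1,r), S(g_2,r)) all reduce to 0 modulo the current basis, so we have a Gröbner basis.
Inter-reduce: drop elements whose leading term is divisible by another's, tail-reduce, and make monic.
Reduced Gröbner basis: {a, b + 3}.
The reduced Gröbner basis of I + (p) is {a, b + 3} ≠ {1}, a proper ideal, so the enlarged system stays consistent: p is independent of I, with normal form -b - 3.

a^2 - b - 3 is independent of I; its normal form modulo I is -b - 3.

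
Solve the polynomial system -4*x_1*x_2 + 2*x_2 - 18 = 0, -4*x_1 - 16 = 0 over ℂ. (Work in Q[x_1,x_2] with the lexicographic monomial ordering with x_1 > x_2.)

Compute a lex Gröbner basis by Buchberger's algorithm.
f_1 = -4*x_1*x_2 + 2*x_2 - 18, LT = x_1*x_2.
f_2 = -4*x_1 - 16, LT = x_1.

S(f_1,f_2): lcm = x_1*x_2. S = -9/2*x_2 + 9/2.
  reduce S modulo (f_1, f_2):
  remainder -9/2*x_2 + 9/2 ≠ 0; add h_3 = -9/2*x_2 + 9/2 to the basis.

The other S-polynomials (S(f_1,h_3), S(f_2,h_3)) all reduce to 0 modulo the current basis, so we have a Gröbner basis.
Inter-reduce: drop elements whose leading term is divisible by another's, tail-reduce, and make monic.
Reduced Gröbner basis: {x_1 + 4, x_2 - 1}.

A lex Gröbner basis eliminates variables successively. Here x_2 - 1 depends only on x_2, with roots {1}; lifting each root through the earlier basis elements recovers the full solutions.
  x_2 = 1: the earlier basis element becomes x_1 + 4 = 0, giving x_1 = -4 — point (-4, 1).

{(-4, 1)}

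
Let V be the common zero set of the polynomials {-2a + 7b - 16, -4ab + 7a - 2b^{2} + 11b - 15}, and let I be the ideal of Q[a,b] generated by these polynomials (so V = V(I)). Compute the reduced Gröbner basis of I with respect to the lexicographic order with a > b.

f_1 = -2a + 7b - 16, LT = a.
f_2 = -4ab + 7a - 2b^{2} + 11b - 15, LT = ab.

S(f_1,f_2): lcm = ab. S = \tfrac{7}{4}a - 4b^{2} + \tfrac{43}{4}b - \tfrac{15}{4}.
  leading term a: subtract (-\tfrac{7}{8})·f_1 from \tfrac{7}{4}a - 4b^{2} + \tfrac{43}{4}b - \tfrac{15}{4} → -4b^{2} + \tfrac{135}{8}b - \tfrac{71}{4}
  leading term b^{2}: no divisor's leading term divides it; move -4b^{2} to the remainder.
  leading term b: no divisor's leading term divides it; move \tfrac{135}{8}b to the remainder.
  leading term 1: no divisor's leading term divides it; move -\tfrac{71}{4} to the remainder.
  remainder -4b^{2} + \tfrac{135}{8}b - \tfrac{71}{4} ≠ 0; add g_3 = -4b^{2} + \tfrac{135}{8}b - \tfrac{71}{4} to the basis.

S(f_1,g_3): leading monomials are coprime, so the S-polynomial reduces to 0 (Buchberger's first criterion).
S(f_2,g_3): lcm = ab^{2}. S = \tfrac{79}{32}ab - \tfrac{71}{16}a + \tfrac{1}{2}b^{3} - \tfrac{11}{4}b^{2} + \tfrac{15}{4}b.
  leading term ab: subtract (-\tfrac{79}{64}b)·f_1 from \tfrac{79}{32}ab - \tfrac{71}{16}a + \tfrac{1}{2}b^{3} - \tfrac{11}{4}b^{2} + \tfrac{15}{4}b → -\tfrac{71}{16}a + \tfrac{1}{2}b^{3} + \tfrac{377}{64}b^{2} - 16b
  leading term a: subtract (\tfrac{71}{32})·f_1 from -\tfrac{71}{16}a + \tfrac{1}{2}b^{3} + \tfrac{377}{64}b^{2} - 16b → \tfrac{1}{2}b^{3} + \tfrac{377}{64}b^{2} - \tfrac{1009}{32}b + \tfrac{71}{2}
  leading term b^{3}: subtract (-\tfrac{1}{8}b)·g_3 from \tfrac{1}{2}b^{3} + \tfrac{377}{64}b^{2} - \tfrac{1009}{32}b + \tfrac{71}{2} → 8b^{2} - \tfrac{135}{4}b + \tfrac{71}{2}
  leading term b^{2}: subtract (-2)·g_3 from 8b^{2} - \tfrac{135}{4}b + \tfrac{71}{2} → 0
  remainder 0.

Every S-polynomial of the final basis reduces to 0, so we have a Gröbner basis.
Inter-reduce: drop elements whose leading term is divisible by another's, tail-reduce, and make monic.

G = {a - \tfrac{7}{2}b + 8, b^{2} - \tfrac{135}{32}b + \tfrac{71}{16}}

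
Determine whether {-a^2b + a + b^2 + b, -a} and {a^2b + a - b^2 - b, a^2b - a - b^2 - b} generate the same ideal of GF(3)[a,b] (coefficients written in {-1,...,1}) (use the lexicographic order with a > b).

Yes, the ideals are equal.

Since reduced Gröbner bases are canonical representatives of ideals under a given ordering, it suffices to compute and compare them.
Buchberger on the first generating set:
f_1 = -a^2b + a + b^2 + b, LT = a^2b.
f_2 = -a, LT = a.

S(f_1,f_2): lcm = a^2b. S = -a - b^2 - b.
  leading term a: subtract (1)·f_2 from -a - b^2 - b → -b^2 - b
  leading term b^2: no divisor's leading term divides it; move -b^2 to the remainder.
  leading term b: no divisor's leading term divides it; move -b to the remainder.
  remainder -b^2 - b ≠ 0; add g_3 = -b^2 - b to the basis.

The other S-polynomials (S(f_1,g_3), S(f_2,g_3)) all reduce to 0 modulo the current basis, so we have a Gröbner basis.
Inter-reduce: drop elements whose leading term is divisible by another's, tail-reduce, and make monic.
Reduced Gröbner basis: {a, b^2 + b}.

Buchberger on the second generating set:
h_1 = a^2b + a - b^2 - b, LT = a^2b.
h_2 = a^2b - a - b^2 - b, LT = a^2b.

S(h_1,h_2): lcm = a^2b. S = -a.
  leading term a: no divisor's leading term divides it; move -a to the remainder.
  remainder -a ≠ 0; add k_3 = -a to the basis.

S(h_1,k_3): lcm = a^2b. S = a - b^2 - b.
  leading term a: subtract (-1)·k_3 from a - b^2 - b → -b^2 - b
  leading term b^2: no divisor's leading term divides it; move -b^2 to the remainder.
  leading term b: no divisor's leading term divides it; move -b to the remainder.
  remainder -b^2 - b ≠ 0; add k_4 = -b^2 - b to the basis.

The other S-polynomials (S(h_2,k_3), S(h_1,k_4), S(h_2,k_4), S(k_3,k_4)) all reduce to 0 modulo the current basis, so we have a Gröbner basis.
Inter-reduce: drop elements whose leading term is divisible by another's, tail-reduce, and make monic.
Reduced Gröbner basis: {a, b^2 + b}.

Same reduced basis, so the two generating sets span the same ideal.
The choice of monomial ordering does not affect the verdict — as long as both bases are computed under the same ordering, their equality decides ideal equality.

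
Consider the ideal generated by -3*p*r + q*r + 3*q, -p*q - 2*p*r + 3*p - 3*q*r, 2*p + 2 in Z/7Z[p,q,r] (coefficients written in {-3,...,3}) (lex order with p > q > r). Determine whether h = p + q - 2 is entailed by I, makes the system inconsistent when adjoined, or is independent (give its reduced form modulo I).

First compute the reduced Gröbner basis of I by Buchberger's algorithm.
f_1 = -3*p*r + q*r + 3*q, LT = p*r.
f_2 = -p*q - 2*p*r + 3*p - 3*q*r, LT = p*q.
f_3 = 2*p + 2, LT = p.

S(f_1,f_2): lcm = p*q*r. S = -2*p*r**2 + 3*p*r + 2*q**2*r - q**2 - 3*q*r**2.
  reduce S modulo (f_1, f_2, f_3):
  remainder 2*q**2*r - q**2 + q*r**2 - q*r + 3*q ≠ 0; add k_4 = 2*q**2*r - q**2 + q*r**2 - q*r + 3*q to the basis.

S(f_1,f_3): lcm = p*r. S = 2*q*r - q - r.
  reduce S modulo (f_1, f_2, f_3, k_4):
  remainder 2*q*r - q - r ≠ 0; add k_5 = 2*q*r - q - r to the basis.

S(f_2,f_3): lcm = p*q. S = 2*p*r - 3*p + 3*q*r - q.
  reduce S modulo (f_1, f_2, f_3, k_4, k_5):
  remainder -3*q + 3*r + 3 ≠ 0; add k_6 = -3*q + 3*r + 3 to the basis.

S(f_1,k_5): lcm = p*q*r. S = -3*p*q - 3*p*r + 2*q**2*r - q**2.
  reduce S modulo (f_1, f_2, f_3, k_4, k_5, k_6):
  remainder 3*r**2 + 2 ≠ 0; add k_7 = 3*r**2 + 2 to the basis.

The other S-polynomials (S(f_1,k_4), S(f_2,k_4), S(f_3,k_4), S(f_2,k_5), S(f_3,k_5), S(k_4,k_5), S(f_1,k_6), S(f_2,k_6), S(f_3,k_6), S(k_4,k_6), S(k_5,k_6), S(f_1,k_7), S(f_2,k_7), S(f_3,k_7), S(k_4,k_7), S(k_5,k_7), S(k_6,k_7)) all reduce to 0 modulo the current basis, so we have a Gröbner basis.
Inter-reduce: drop elements whose leading term is divisible by another's, tail-reduce, and make monic.
Reduced Gröbner basis: {p + 1, q - r - 1, r**2 + 3}.
Label its elements g_1 = p + 1, g_2 = q - r - 1, g_3 = r**2 + 3.

Reduce h = p + q - 2 modulo G:
  leading term p: subtract (1)·g_1 from p + q - 2 → q - 3
  leading term q: subtract (1)·g_2 from q - 3 → r - 2
  leading term r: no divisor's leading term divides it; move r to the remainder.
  leading term 1: no divisor's leading term divides it; move -2 to the remainder.
  normal form = r - 2.
The normal form is nonzero, so h ∉ I. Since h minus its normal form lies in I, I + (h) = I + (n) where n = r - 2; decide whether this ideal is the whole ring.
Run Buchberger on G together with n (pairs among the g_i already reduce to 0 since G is a Gröbner basis):
g_1 = p + 1, LT = p.
g_2 = q - r - 1, LT = q.
g_3 = r**2 + 3, LT = r**2.
n = r - 2, LT = r.

The S-polynomials (S(g_1,g_2), S(g_1,g_3), S(g_1,n), S(g_2,g_3), S(g_2,n), S(g_3,n)) all reduce to 0 modulo the current basis, so we have a Gröbner basis.
Inter-reduce: drop elements whose leading term is divisible by another's, tail-reduce, and make monic.
Reduced Gröbner basis: {p + 1, q - 3, r - 2}.
The reduced Gröbner basis of I + (h) is {p + 1, q - 3, r - 2} ≠ {1}, a proper ideal, so the enlarged system stays consistent: h is independent of I, with normal form r - 2.

Ideal membership is decidable via reduction modulo a Gröbner basis.

p + q - 2 is independent of I; its normal form modulo I is r - 2.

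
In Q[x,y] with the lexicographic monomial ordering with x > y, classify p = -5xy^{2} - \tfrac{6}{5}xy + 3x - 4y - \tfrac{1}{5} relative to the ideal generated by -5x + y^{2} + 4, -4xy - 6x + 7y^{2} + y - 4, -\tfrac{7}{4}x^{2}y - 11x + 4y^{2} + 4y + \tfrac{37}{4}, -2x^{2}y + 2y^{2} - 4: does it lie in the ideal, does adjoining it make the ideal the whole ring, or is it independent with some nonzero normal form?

Adjoining -5xy^{2} - \tfrac{6}{5}xy + 3x - 4y - \tfrac{1}{5} makes the ideal the whole ring: the system is inconsistent.

First compute the reduced Gröbner basis of I by Buchberger's algorithm.
f_1 = -5x + y^{2} + 4, LT = x.
f_2 = -4xy - 6x + 7y^{2} + y - 4, LT = xy.
f_3 = -\tfrac{7}{4}x^{2}y - 11x + 4y^{2} + 4y + \tfrac{37}{4}, LT = x^{2}y.
f_4 = -2x^{2}y + 2y^{2} - 4, LT = x^{2}y.

S(f_1,f_2): lcm = xy. S = -\tfrac{3}{2}x - \tfrac{1}{5}y^{3} + \tfrac{7}{4}y^{2} - \tfrac{11}{20}y - 1.
  leading term x: subtract (\tfrac{3}{10})·f_1 from -\tfrac{3}{2}x - \tfrac{1}{5}y^{3} + \tfrac{7}{4}y^{2} - \tfrac{11}{20}y - 1 → -\tfrac{1}{5}y^{3} + \tfrac{29}{20}y^{2} - \tfrac{11}{20}y - \tfrac{11}{5}
  leading term y^{3}: no divisor's leading term divides it; move -\tfrac{1}{5}y^{3} to the remainder.
  leading term y^{2}: no divisor's leading term divides it; move \tfrac{29}{20}y^{2} to the remainder.
  leading term y: no divisor's leading term divides it; move -\tfrac{11}{20}y to the remainder.
  leading term 1: no divisor's leading term divides it; move -\tfrac{11}{5} to the remainder.
  remainder -\tfrac{1}{5}y^{3} + \tfrac{29}{20}y^{2} - \tfrac{11}{20}y - \tfrac{11}{5} ≠ 0; add h_5 = -\tfrac{1}{5}y^{3} + \tfrac{29}{20}y^{2} - \tfrac{11}{20}y - \tfrac{11}{5} to the basis.

S(f_1,f_3): lcm = x^{2}y. S = -\tfrac{1}{5}xy^{3} - \tfrac{4}{5}xy - \tfrac{44}{7}x + \tfrac{16}{7}y^{2} + \tfrac{16}{7}y + \tfrac{37}{7}.
  leading term xy^{3}: subtract (\tfrac{1}{25}y^{3})·f_1 from -\tfrac{1}{5}xy^{3} - \tfrac{4}{5}xy - \tfrac{44}{7}x + \tfrac{16}{7}y^{2} + \tfrac{16}{7}y + \tfrac{37}{7} → -\tfrac{4}{5}xy - \tfrac{44}{7}x - \tfrac{1}{25}y^{5} - \tfrac{4}{25}y^{3} + \tfrac{16}{7}y^{2} + \tfrac{16}{7}y + \tfrac{37}{7}
  leading term xy: subtract (\tfrac{4}{25}y)·f_1 from -\tfrac{4}{5}xy - \tfrac{44}{7}x - \tfrac{1}{25}y^{5} - \tfrac{4}{25}y^{3} + \tfrac{16}{7}y^{2} + \tfrac{16}{7}y + \tfrac{37}{7} → -\tfrac{44}{7}x - \tfrac{1}{25}y^{5} - \tfrac{8}{25}y^{3} + \tfrac{16}{7}y^{2} + \tfrac{288}{175}y + \tfrac{37}{7}
  leading term x: subtract (\tfrac{44}{35})·f_1 from -\tfrac{44}{7}x - \tfrac{1}{25}y^{5} - \tfrac{8}{25}y^{3} + \tfrac{16}{7}y^{2} + \tfrac{288}{175}y + \tfrac{37}{7} → -\tfrac{1}{25}y^{5} - \tfrac{8}{25}y^{3} + \tfrac{36}{35}y^{2} + \tfrac{288}{175}y + \tfrac{9}{35}
  leading term y^{5}: subtract (\tfrac{1}{5}y^{2})·h_5 from -\tfrac{1}{25}y^{5} - \tfrac{8}{25}y^{3} + \tfrac{36}{35}y^{2} + \tfrac{288}{175}y + \tfrac{9}{35} → -\tfrac{29}{100}y^{4} - \tfrac{21}{100}y^{3} + \tfrac{257}{175}y^{2} + \tfrac{288}{175}y + \tfrac{9}{35}
  leading term y^{4}: subtract (\tfrac{29}{20}y)·h_5 from -\tfrac{29}{100}y^{4} - \tfrac{21}{100}y^{3} + \tfrac{257}{175}y^{2} + \tfrac{288}{175}y + \tfrac{9}{35} → -\tfrac{37}{16}y^{3} + \tfrac{1269}{560}y^{2} + \tfrac{677}{140}y + \tfrac{9}{35}
  leading term y^{3}: subtract (\tfrac{185}{16})·h_5 from -\tfrac{37}{16}y^{3} + \tfrac{1269}{560}y^{2} + \tfrac{677}{140}y + \tfrac{9}{35} → -\tfrac{32479}{2240}y^{2} + \tfrac{25077}{2240}y + \tfrac{14389}{560}
  leading term y^{2}: no divisor's leading term divides it; move -\tfrac{32479}{2240}y^{2} to the remainder.
  leading term y: no divisor's leading term divides it; move \tfrac{25077}{2240}y to the remainder.
  leading term 1: no divisor's leading term divides it; move \tfrac{14389}{560} to the remainder.
  remainder -\tfrac{32479}{2240}y^{2} + \tfrac{25077}{2240}y + \tfrac{14389}{560} ≠ 0; add h_6 = -\tfrac{32479}{2240}y^{2} + \tfrac{25077}{2240}y + \tfrac{14389}{560} to the basis.

S(f_1,f_4): lcm = x^{2}y. S = -\tfrac{1}{5}xy^{3} - \tfrac{4}{5}xy + y^{2} - 2.
  leading term xy^{3}: subtract (\tfrac{1}{25}y^{3})·f_1 from -\tfrac{1}{5}xy^{3} - \tfrac{4}{5}xy + y^{2} - 2 → -\tfrac{4}{5}xy - \tfrac{1}{25}y^{5} - \tfrac{4}{25}y^{3} + y^{2} - 2
  leading term xy: subtract (\tfrac{4}{25}y)·f_1 from -\tfrac{4}{5}xy - \tfrac{1}{25}y^{5} - \tfrac{4}{25}y^{3} + y^{2} - 2 → -\tfrac{1}{25}y^{5} - \tfrac{8}{25}y^{3} + y^{2} - \tfrac{16}{25}y - 2
  leading term y^{5}: subtract (\tfrac{1}{5}y^{2})·h_5 from -\tfrac{1}{25}y^{5} - \tfrac{8}{25}y^{3} + y^{2} - \tfrac{16}{25}y - 2 → -\tfrac{29}{100}y^{4} - \tfrac{21}{100}y^{3} + \tfrac{36}{25}y^{2} - \tfrac{16}{25}y - 2
  leading term y^{4}: subtract (\tfrac{29}{20}y)·h_5 from -\tfrac{29}{100}y^{4} - \tfrac{21}{100}y^{3} + \tfrac{36}{25}y^{2} - \tfrac{16}{25}y - 2 → -\tfrac{37}{16}y^{3} + \tfrac{179}{80}y^{2} + \tfrac{51}{20}y - 2
  leading term y^{3}: subtract (\tfrac{185}{16})·h_5 from -\tfrac{37}{16}y^{3} + \tfrac{179}{80}y^{2} + \tfrac{51}{20}y - 2 → -\tfrac{4649}{320}y^{2} + \tfrac{2851}{320}y + \tfrac{375}{16}
  leading term y^{2}: subtract (\tfrac{32543}{32479})·h_6 from -\tfrac{4649}{320}y^{2} + \tfrac{2851}{320}y + \tfrac{375}{16} → -\tfrac{374771}{162395}y - \tfrac{374771}{162395}
  leading term y: no divisor's leading term divides it; move -\tfrac{374771}{162395}y to the remainder.
  leading term 1: no divisor's leading term divides it; move -\tfrac{374771}{162395} to the remainder.
  remainder -\tfrac{374771}{162395}y - \tfrac{374771}{162395} ≠ 0; add h_7 = -\tfrac{374771}{162395}y - \tfrac{374771}{162395} to the basis.

The other S-polynomials (S(f_2,f_3), S(f_2,f_4), S(f_3,f_4), S(f_1,h_5), S(f_2,h_5), S(f_3,h_5), S(f_4,h_5), S(f_1,h_6), S(f_2,h_6), S(f_3,h_6), S(f_4,h_6), S(h_5,h_6), S(f_1,h_7), S(f_2,h_7), S(f_3,h_7), S(f_4,h_7), S(h_5,h_7), S(h_6,h_7)) all reduce to 0 modulo the current basis, so we have a Gröbner basis.
Inter-reduce: drop elements whose leading term is divisible by another's, tail-reduce, and make monic.
Reduced Gröbner basis: {x - 1, y + 1}.
Label its elements g_1 = x - 1, g_2 = y + 1.

Reduce p = -5xy^{2} - \tfrac{6}{5}xy + 3x - 4y - \tfrac{1}{5} modulo G:
  leading term xy^{2}: subtract (-5y^{2})·g_1 from -5xy^{2} - \tfrac{6}{5}xy + 3x - 4y - \tfrac{1}{5} → -\tfrac{6}{5}xy + 3x - 5y^{2} - 4y - \tfrac{1}{5}
  leading term xy: subtract (-\tfrac{6}{5}y)·g_1 from -\tfrac{6}{5}xy + 3x - 5y^{2} - 4y - \tfrac{1}{5} → 3x - 5y^{2} - \tfrac{26}{5}y - \tfrac{1}{5}
  leading term x: subtract (3)·g_1 from 3x - 5y^{2} - \tfrac{26}{5}y - \tfrac{1}{5} → -5y^{2} - \tfrac{26}{5}y + \tfrac{14}{5}
  leading term y^{2}: subtract (-5y)·g_2 from -5y^{2} - \tfrac{26}{5}y + \tfrac{14}{5} → -\tfrac{1}{5}y + \tfrac{14}{5}
  leading term y: subtract (-\tfrac{1}{5})·g_2 from -\tfrac{1}{5}y + \tfrac{14}{5} → 3
  leading term 1: no divisor's leading term divides it; move 3 to the remainder.
  normal form = 3.
The normal form is nonzero, so p ∉ I. Since p minus its normal form lies in I, I + (p) = I + (r) where r = 3; decide whether this ideal is the whole ring.
Here r = 3 is a nonzero constant, hence a unit: 1 ∈ I + (p), the Gröbner basis of I + (p) is {1}, and the enlarged system has no common solution — adjoining p is inconsistent.

Ideal membership is decidable via reduction modulo a Gröbner basis.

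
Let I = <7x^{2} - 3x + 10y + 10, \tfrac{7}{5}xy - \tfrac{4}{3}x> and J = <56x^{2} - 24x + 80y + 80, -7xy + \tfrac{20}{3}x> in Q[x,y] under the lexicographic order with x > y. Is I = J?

Yes, the ideals are equal.

For a fixed monomial order, each ideal has a unique reduced Gröbner basis; comparing bases decides equality.
Buchberger on the first generating set:
f_1 = 7x^{2} - 3x + 10y + 10, LT = x^{2}.
f_2 = \tfrac{7}{5}xy - \tfrac{4}{3}x, LT = xy.

S(f_1,f_2): lcm = x^{2}y. S = \tfrac{20}{21}x^{2} - \tfrac{3}{7}xy + \tfrac{10}{7}y^{2} + \tfrac{10}{7}y.
  leading term x^{2}: subtract (\tfrac{20}{147})·f_1 from \tfrac{20}{21}x^{2} - \tfrac{3}{7}xy + \tfrac{10}{7}y^{2} + \tfrac{10}{7}y → -\tfrac{3}{7}xy + \tfrac{20}{49}x + \tfrac{10}{7}y^{2} + \tfrac{10}{147}y - \tfrac{200}{147}
  leading term xy: subtract (-\tfrac{15}{49})·f_2 from -\tfrac{3}{7}xy + \tfrac{20}{49}x + \tfrac{10}{7}y^{2} + \tfrac{10}{147}y - \tfrac{200}{147} → \tfrac{10}{7}y^{2} + \tfrac{10}{147}y - \tfrac{200}{147}
  leading term y^{2}: no divisor's leading term divides it; move \tfrac{10}{7}y^{2} to the remainder.
  leading term y: no divisor's leading term divides it; move \tfrac{10}{147}y to the remainder.
  leading term 1: no divisor's leading term divides it; move -\tfrac{200}{147} to the remainder.
  remainder \tfrac{10}{7}y^{2} + \tfrac{10}{147}y - \tfrac{200}{147} ≠ 0; add g_3 = \tfrac{10}{7}y^{2} + \tfrac{10}{147}y - \tfrac{200}{147} to the basis.

The other S-polynomials (S(f_1,g_3), S(f_2,g_3)) all reduce to 0 modulo the current basis, so we have a Gröbner basis.
Inter-reduce: drop elements whose leading term is divisible by another's, tail-reduce, and make monic.
Reduced Gröbner basis: {x^{2} - \tfrac{3}{7}x + \tfrac{10}{7}y + \tfrac{10}{7}, xy - \tfrac{20}{21}x, y^{2} + \tfrac{1}{21}y - \tfrac{20}{21}}.

Buchberger on the second generating set:
h_1 = 56x^{2} - 24x + 80y + 80, LT = x^{2}.
h_2 = -7xy + \tfrac{20}{3}x, LT = xy.

S(h_1,h_2): lcm = x^{2}y. S = \tfrac{20}{21}x^{2} - \tfrac{3}{7}xy + \tfrac{10}{7}y^{2} + \tfrac{10}{7}y.
  leading term x^{2}: subtract (\tfrac{5}{294})·h_1 from \tfrac{20}{21}x^{2} - \tfrac{3}{7}xy + \tfrac{10}{7}y^{2} + \tfrac{10}{7}y → -\tfrac{3}{7}xy + \tfrac{20}{49}x + \tfrac{10}{7}y^{2} + \tfrac{10}{147}y - \tfrac{200}{147}
  leading term xy: subtract (\tfrac{3}{49})·h_2 from -\tfrac{3}{7}xy + \tfrac{20}{49}x + \tfrac{10}{7}y^{2} + \tfrac{10}{147}y - \tfrac{200}{147} → \tfrac{10}{7}y^{2} + \tfrac{10}{147}y - \tfrac{200}{147}
  leading term y^{2}: no divisor's leading term divides it; move \tfrac{10}{7}y^{2} to the remainder.
  leading term y: no divisor's leading term divides it; move \tfrac{10}{147}y to the remainder.
  leading term 1: no divisor's leading term divides it; move -\tfrac{200}{147} to the remainder.
  remainder \tfrac{10}{7}y^{2} + \tfrac{10}{147}y - \tfrac{200}{147} ≠ 0; add k_3 = \tfrac{10}{7}y^{2} + \tfrac{10}{147}y - \tfrac{200}{147} to the basis.

The other S-polynomials (S(h_1,k_3), S(h_2,k_3)) all reduce to 0 modulo the current basis, so we have a Gröbner basis.
Inter-reduce: drop elements whose leading term is divisible by another's, tail-reduce, and make monic.
Reduced Gröbner basis: {x^{2} - \tfrac{3}{7}x + \tfrac{10}{7}y + \tfrac{10}{7}, xy - \tfrac{20}{21}x, y^{2} + \tfrac{1}{21}y - \tfrac{20}{21}}.

Same reduced basis, so the two generating sets span the same ideal.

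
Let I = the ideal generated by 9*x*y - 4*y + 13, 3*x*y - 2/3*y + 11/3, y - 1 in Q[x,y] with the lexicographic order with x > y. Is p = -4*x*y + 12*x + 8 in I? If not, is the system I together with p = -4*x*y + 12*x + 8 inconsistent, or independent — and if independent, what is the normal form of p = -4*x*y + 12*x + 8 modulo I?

-4*x*y + 12*x + 8 lies in I (it reduces to 0).

First compute the reduced Gröbner basis of I by Buchberger's algorithm.
f_1 = 9*x*y - 4*y + 13, LT = x*y.
f_2 = 3*x*y - 2/3*y + 11/3, LT = x*y.
f_3 = y - 1, LT = y.

S(f_1,f_3): lcm = x*y. S = x - 4/9*y + 13/9.
  reduce S modulo (f_1, f_2, f_3):
  remainder x + 1 ≠ 0; add h_4 = x + 1 to the basis.

The other S-polynomials (S(f_1,f_2), S(f_2,f_3), S(f_1,h_4), S(f_2,h_4), S(f_3,h_4)) all reduce to 0 modulo the current basis, so we have a Gröbner basis.
Inter-reduce: drop elements whose leading term is divisible by another's, tail-reduce, and make monic.
Reduced Gröbner basis: {x + 1, y - 1}.
Label its elements g_1 = x + 1, g_2 = y - 1.

Reduce p = -4*x*y + 12*x + 8 modulo G:
  leading term x*y: subtract (-4*y)·g_1 from -4*x*y + 12*x + 8 → 12*x + 4*y + 8
  leading term x: subtract (12)·g_1 from 12*x + 4*y + 8 → 4*y - 4
  leading term y: subtract (4)·g_2 from 4*y - 4 → 0
  normal form = 0.
Since the normal form is 0, p ∈ I.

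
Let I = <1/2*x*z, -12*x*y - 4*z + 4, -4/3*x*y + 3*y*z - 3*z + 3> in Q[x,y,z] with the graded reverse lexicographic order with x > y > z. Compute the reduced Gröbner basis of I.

G = {x, y, z - 1}

f_1 = 1/2*x*z, LT = x*z.
f_2 = -12*x*y - 4*z + 4, LT = x*y.
f_3 = -4/3*x*y + 3*y*z - 3*z + 3, LT = x*y.

S(f_1,f_2): lcm = x*y*z. S = -1/3*z**2 + 1/3*z.
  reduce S modulo (f_1, f_2, f_3):
  remainder -1/3*z**2 + 1/3*z ≠ 0; add g_4 = -1/3*z**2 + 1/3*z to the basis.

S(f_1,f_3): lcm = x*y*z. S = 9/4*y*z**2 - 9/4*z**2 + 9/4*z.
  reduce S modulo (f_1, f_2, f_3, g_4):
  remainder 9/4*y*z ≠ 0; add g_5 = 9/4*y*z to the basis.

S(f_2,f_3): lcm = x*y. S = 9/4*y*z - 23/12*z + 23/12.
  reduce S modulo (f_1, f_2, f_3, g_4, g_5):
  remainder -23/12*z + 23/12 ≠ 0; add g_6 = -23/12*z + 23/12 to the basis.

S(f_1,g_6): lcm = x*z. S = x.
  reduce S modulo (f_1, f_2, f_3, g_4, g_5, g_6):
  remainder x ≠ 0; add g_7 = x to the basis.

S(g_5,g_6): lcm = y*z. S = y.
  reduce S modulo (f_1, f_2, f_3, g_4, g_5, g_6, g_7):
  remainder y ≠ 0; add g_8 = y to the basis.

The other S-polynomials (S(f_1,g_4), S(f_2,g_4), S(f_3,g_4), S(f_1,g_5), S(f_2,g_5), S(f_3,g_5), S(g_4,g_5), S(f_2,g_6), S(f_3,g_6), S(g_4,g_6), S(f_1,g_7), S(f_2,g_7), S(f_3,g_7), S(g_4,g_7), S(g_5,g_7), S(g_6,g_7), S(f_1,g_8), S(f_2,g_8), S(f_3,g_8), S(g_4,g_8), S(g_5,g_8), S(g_6,g_8), S(g_7,g_8)) all reduce to 0 modulo the current basis, so we have a Gröbner basis.
Inter-reduce: drop elements whose leading term is divisible by another's, tail-reduce, and make monic.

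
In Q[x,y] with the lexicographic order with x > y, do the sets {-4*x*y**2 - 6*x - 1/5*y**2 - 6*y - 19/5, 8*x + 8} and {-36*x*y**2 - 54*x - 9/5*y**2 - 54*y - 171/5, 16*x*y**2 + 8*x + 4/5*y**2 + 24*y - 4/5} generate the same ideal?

Two ideals are equal iff their reduced Gröbner bases coincide (the reduced basis is unique for a fixed ordering).
Buchberger on the first generating set:
f_1 = -4*x*y**2 - 6*x - 1/5*y**2 - 6*y - 19/5, LT = x*y**2.
f_2 = 8*x + 8, LT = x.

S(f_1,f_2): lcm = x*y**2. S = 3/2*x - 19/20*y**2 + 3/2*y + 19/20.
  leading term x: subtract (3/16)·f_2 from 3/2*x - 19/20*y**2 + 3/2*y + 19/20 → -19/20*y**2 + 3/2*y - 11/20
  leading term y**2: no divisor's leading term divides it; move -19/20*y**2 to the remainder.
  leading term y: no divisor's leading term divides it; move 3/2*y to the remainder.
  leading term 1: no divisor's leading term divides it; move -11/20 to the remainder.
  remainder -19/20*y**2 + 3/2*y - 11/20 ≠ 0; add g_3 = -19/20*y**2 + 3/2*y - 11/20 to the basis.

The other S-polynomials (S(f_1,g_3), S(f_2,g_3)) all reduce to 0 modulo the current basis, so we have a Gröbner basis.
Inter-reduce: drop elements whose leading term is divisible by another's, tail-reduce, and make monic.
Reduced Gröbner basis: {x + 1, y**2 - 30/19*y + 11/19}.

Buchberger on the second generating set:
h_1 = -36*x*y**2 - 54*x - 9/5*y**2 - 54*y - 171/5, LT = x*y**2.
h_2 = 16*x*y**2 + 8*x + 4/5*y**2 + 24*y - 4/5, LT = x*y**2.

S(h_1,h_2): lcm = x*y**2. S = x + 1.
  leading term x: no divisor's leading term divides it; move x to the remainder.
  leading term 1: no divisor's leading term divides it; move 1 to the remainder.
  remainder x + 1 ≠ 0; add k_3 = x + 1 to the basis.

S(h_1,k_3): lcm = x*y**2. S = 3/2*x - 19/20*y**2 + 3/2*y + 19/20.
  leading term x: subtract (3/2)·k_3 from 3/2*x - 19/20*y**2 + 3/2*y + 19/20 → -19/20*y**2 + 3/2*y - 11/20
  leading term y**2: no divisor's leading term divides it; move -19/20*y**2 to the remainder.
  leading term y: no divisor's leading term divides it; move 3/2*y to the remainder.
  leading term 1: no divisor's leading term divides it; move -11/20 to the remainder.
  remainder -19/20*y**2 + 3/2*y - 11/20 ≠ 0; add k_4 = -19/20*y**2 + 3/2*y - 11/20 to the basis.

The other S-polynomials (S(h_2,k_3), S(h_1,k_4), S(h_2,k_4), S(k_3,k_4)) all reduce to 0 modulo the current basis, so we have a Gröbner basis.
Inter-reduce: drop elements whose leading term is divisible by another's, tail-reduce, and make monic.
Reduced Gröbner basis: {x + 1, y**2 - 30/19*y + 11/19}.

Same reduced basis, so the two generating sets span the same ideal.

Yes, the ideals are equal.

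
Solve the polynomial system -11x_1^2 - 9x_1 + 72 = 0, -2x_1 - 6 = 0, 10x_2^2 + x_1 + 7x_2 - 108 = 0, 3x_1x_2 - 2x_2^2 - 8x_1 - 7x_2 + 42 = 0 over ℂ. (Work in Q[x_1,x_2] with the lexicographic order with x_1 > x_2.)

Compute a lex Gröbner basis by Buchberger's algorithm.
f_1 = -11x_1^2 - 9x_1 + 72, LT = x_1^2.
f_2 = -2x_1 - 6, LT = x_1.
f_3 = x_1 + 10x_2^2 + 7x_2 - 108, LT = x_1.
f_4 = 3x_1x_2 - 8x_1 - 2x_2^2 - 7x_2 + 42, LT = x_1x_2.

S(f_1,f_2): lcm = x_1^2. S = -24/11x_1 - 72/11.
  leading term x_1: subtract (12/11)·f_2 from -24/11x_1 - 72/11 → 0
  remainder 0.

S(f_1,f_3): lcm = x_1^2. S = -10x_1x_2^2 - 7x_1x_2 + 1197/11x_1 - 72/11.
  leading term x_1x_2^2: subtract (5x_2^2)·f_2 from -10x_1x_2^2 - 7x_1x_2 + 1197/11x_1 - 72/11 → -7x_1x_2 + 1197/11x_1 + 30x_2^2 - 72/11
  leading term x_1x_2: subtract (7/2x_2)·f_2 from -7x_1x_2 + 1197/11x_1 + 30x_2^2 - 72/11 → 1197/11x_1 + 30x_2^2 + 21x_2 - 72/11
  leading term x_1: subtract (-1197/22)·f_2 from 1197/11x_1 + 30x_2^2 + 21x_2 - 72/11 → 30x_2^2 + 21x_2 - 333
  leading term x_2^2: no divisor's leading term divides it; move 30x_2^2 to the remainder.
  leading term x_2: no divisor's leading term divides it; move 21x_2 to the remainder.
  leading term 1: no divisor's leading term divides it; move -333 to the remainder.
  remainder 30x_2^2 + 21x_2 - 333 ≠ 0; add h_5 = 30x_2^2 + 21x_2 - 333 to the basis.

S(f_1,f_4): lcm = x_1^2x_2. S = 8/3x_1^2 + 2/3x_1x_2^2 + 104/33x_1x_2 - 14x_1 - 72/11x_2.
  leading term x_1^2: subtract (-8/33)·f_1 from 8/3x_1^2 + 2/3x_1x_2^2 + 104/33x_1x_2 - 14x_1 - 72/11x_2 → 2/3x_1x_2^2 + 104/33x_1x_2 - 178/11x_1 - 72/11x_2 + 192/11
  leading term x_1x_2^2: subtract (-1/3x_2^2)·f_2 from 2/3x_1x_2^2 + 104/33x_1x_2 - 178/11x_1 - 72/11x_2 + 192/11 → 104/33x_1x_2 - 178/11x_1 - 2x_2^2 - 72/11x_2 + 192/11
  leading term x_1x_2: subtract (-52/33x_2)·f_2 from 104/33x_1x_2 - 178/11x_1 - 2x_2^2 - 72/11x_2 + 192/11 → -178/11x_1 - 2x_2^2 - 16x_2 + 192/11
  leading term x_1: subtract (89/11)·f_2 from -178/11x_1 - 2x_2^2 - 16x_2 + 192/11 → -2x_2^2 - 16x_2 + 66
  leading term x_2^2: subtract (-1/15)·h_5 from -2x_2^2 - 16x_2 + 66 → -73/5x_2 + 219/5
  leading term x_2: no divisor's leading term divides it; move -73/5x_2 to the remainder.
  leading term 1: no divisor's leading term divides it; move 219/5 to the remainder.
  remainder -73/5x_2 + 219/5 ≠ 0; add h_6 = -73/5x_2 + 219/5 to the basis.

S(f_2,f_3): lcm = x_1. S = -10x_2^2 - 7x_2 + 111.
  leading term x_2^2: subtract (-1/3)·h_5 from -10x_2^2 - 7x_2 + 111 → 0
  remainder 0.

S(f_2,f_4): lcm = x_1x_2. S = 8/3x_1 + 2/3x_2^2 + 16/3x_2 - 14.
  leading term x_1: subtract (-4/3)·f_2 from 8/3x_1 + 2/3x_2^2 + 16/3x_2 - 14 → 2/3x_2^2 + 16/3x_2 - 22
  leading term x_2^2: subtract (1/45)·h_5 from 2/3x_2^2 + 16/3x_2 - 22 → 73/15x_2 - 73/5
  leading term x_2: subtract (-1/3)·h_6 from 73/15x_2 - 73/5 → 0
  remainder 0.

S(f_3,f_4): lcm = x_1x_2. S = 8/3x_1 + 10x_2^3 + 23/3x_2^2 - 317/3x_2 - 14.
  leading term x_1: subtract (-4/3)·f_2 from 8/3x_1 + 10x_2^3 + 23/3x_2^2 - 317/3x_2 - 14 → 10x_2^3 + 23/3x_2^2 - 317/3x_2 - 22
  leading term x_2^3: subtract (1/3x_2)·h_5 from 10x_2^3 + 23/3x_2^2 - 317/3x_2 - 22 → 2/3x_2^2 + 16/3x_2 - 22
  leading term x_2^2: subtract (1/45)·h_5 from 2/3x_2^2 + 16/3x_2 - 22 → 73/15x_2 - 73/5
  leading term x_2: subtract (-1/3)·h_6 from 73/15x_2 - 73/5 → 0
  remainder 0.

S(f_1,h_5): leading monomials are coprime, so the S-polynomial reduces to 0 (Buchberger's first criterion).
S(f_2,h_5): leading monomials are coprime, so the S-polynomial reduces to 0 (Buchberger's first criterion).
S(f_3,h_5): leading monomials are coprime, so the S-polynomial reduces to 0 (Buchberger's first criterion).
S(f_4,h_5): lcm = x_1x_2^2. S = -101/30x_1x_2 + 111/10x_1 - 2/3x_2^3 - 7/3x_2^2 + 14x_2.
  leading term x_1x_2: subtract (101/60x_2)·f_2 from -101/30x_1x_2 + 111/10x_1 - 2/3x_2^3 - 7/3x_2^2 + 14x_2 → 111/10x_1 - 2/3x_2^3 - 7/3x_2^2 + 241/10x_2
  leading term x_1: subtract (-111/20)·f_2 from 111/10x_1 - 2/3x_2^3 - 7/3x_2^2 + 241/10x_2 → -2/3x_2^3 - 7/3x_2^2 + 241/10x_2 - 333/10
  leading term x_2^3: subtract (-1/45x_2)·h_5 from -2/3x_2^3 - 7/3x_2^2 + 241/10x_2 - 333/10 → -28/15x_2^2 + 167/10x_2 - 333/10
  leading term x_2^2: subtract (-14/225)·h_5 from -28/15x_2^2 + 167/10x_2 - 333/10 → 2701/150x_2 - 2701/50
  leading term x_2: subtract (-37/30)·h_6 from 2701/150x_2 - 2701/50 → 0
  remainder 0.

S(f_1,h_6): leading monomials are coprime, so the S-polynomial reduces to 0 (Buchberger's first criterion).
S(f_2,h_6): leading monomials are coprime, so the S-polynomial reduces to 0 (Buchberger's first criterion).
S(f_3,h_6): leading monomials are coprime, so the S-polynomial reduces to 0 (Buchberger's first criterion).
S(f_4,h_6): lcm = x_1x_2. S = 1/3x_1 - 2/3x_2^2 - 7/3x_2 + 14.
  leading term x_1: subtract (-1/6)·f_2 from 1/3x_1 - 2/3x_2^2 - 7/3x_2 + 14 → -2/3x_2^2 - 7/3x_2 + 13
  leading term x_2^2: subtract (-1/45)·h_5 from -2/3x_2^2 - 7/3x_2 + 13 → -28/15x_2 + 28/5
  leading term x_2: subtract (28/219)·h_6 from -28/15x_2 + 28/5 → 0
  remainder 0.

S(h_5,h_6): lcm = x_2^2. S = 37/10x_2 - 111/10.
  leading term x_2: subtract (-37/146)·h_6 from 37/10x_2 - 111/10 → 0
  remainder 0.

Every S-polynomial of the final basis reduces to 0, so we have a Gröbner basis.
Inter-reduce: drop elements whose leading term is divisible by another's, tail-reduce, and make monic.
Reduced Gröbner basis: {x_1 + 3, x_2 - 3}.

The lex basis is triangular: the last element involves only x_2. Solving x_2 - 3 = 0 gives x_2 ∈ {3}; substituting each value into the earlier elements determines the remaining variables.
  x_2 = 3: the earlier basis element becomes x_1 + 3 = 0, giving x_1 = -3 — point (-3, 3).

{(-3, 3)}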